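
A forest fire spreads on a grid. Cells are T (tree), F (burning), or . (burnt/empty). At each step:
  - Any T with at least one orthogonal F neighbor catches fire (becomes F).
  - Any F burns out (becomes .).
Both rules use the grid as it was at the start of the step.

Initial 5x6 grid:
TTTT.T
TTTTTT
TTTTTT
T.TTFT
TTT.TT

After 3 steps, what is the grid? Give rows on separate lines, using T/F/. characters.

Step 1: 4 trees catch fire, 1 burn out
  TTTT.T
  TTTTTT
  TTTTFT
  T.TF.F
  TTT.FT
Step 2: 5 trees catch fire, 4 burn out
  TTTT.T
  TTTTFT
  TTTF.F
  T.F...
  TTT..F
Step 3: 4 trees catch fire, 5 burn out
  TTTT.T
  TTTF.F
  TTF...
  T.....
  TTF...

TTTT.T
TTTF.F
TTF...
T.....
TTF...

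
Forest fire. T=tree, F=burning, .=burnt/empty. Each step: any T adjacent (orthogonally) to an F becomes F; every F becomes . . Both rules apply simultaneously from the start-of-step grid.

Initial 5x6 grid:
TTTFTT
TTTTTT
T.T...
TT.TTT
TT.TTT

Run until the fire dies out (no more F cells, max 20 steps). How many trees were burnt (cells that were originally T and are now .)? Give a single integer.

Step 1: +3 fires, +1 burnt (F count now 3)
Step 2: +4 fires, +3 burnt (F count now 4)
Step 3: +4 fires, +4 burnt (F count now 4)
Step 4: +1 fires, +4 burnt (F count now 1)
Step 5: +1 fires, +1 burnt (F count now 1)
Step 6: +1 fires, +1 burnt (F count now 1)
Step 7: +2 fires, +1 burnt (F count now 2)
Step 8: +1 fires, +2 burnt (F count now 1)
Step 9: +0 fires, +1 burnt (F count now 0)
Fire out after step 9
Initially T: 23, now '.': 24
Total burnt (originally-T cells now '.'): 17

Answer: 17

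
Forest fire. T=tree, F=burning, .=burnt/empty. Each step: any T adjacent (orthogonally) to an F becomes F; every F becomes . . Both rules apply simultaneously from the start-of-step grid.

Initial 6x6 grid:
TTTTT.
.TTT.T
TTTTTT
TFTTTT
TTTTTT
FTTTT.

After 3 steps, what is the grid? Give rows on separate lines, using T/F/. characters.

Step 1: 6 trees catch fire, 2 burn out
  TTTTT.
  .TTT.T
  TFTTTT
  F.FTTT
  FFTTTT
  .FTTT.
Step 2: 6 trees catch fire, 6 burn out
  TTTTT.
  .FTT.T
  F.FTTT
  ...FTT
  ..FTTT
  ..FTT.
Step 3: 6 trees catch fire, 6 burn out
  TFTTT.
  ..FT.T
  ...FTT
  ....FT
  ...FTT
  ...FT.

TFTTT.
..FT.T
...FTT
....FT
...FTT
...FT.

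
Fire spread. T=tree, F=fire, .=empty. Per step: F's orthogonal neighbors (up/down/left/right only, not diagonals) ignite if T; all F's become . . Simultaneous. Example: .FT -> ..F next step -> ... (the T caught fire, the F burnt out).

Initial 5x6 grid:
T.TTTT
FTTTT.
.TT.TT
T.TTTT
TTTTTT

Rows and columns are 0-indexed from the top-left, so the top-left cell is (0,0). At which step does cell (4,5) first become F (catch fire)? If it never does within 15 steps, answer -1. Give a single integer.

Step 1: cell (4,5)='T' (+2 fires, +1 burnt)
Step 2: cell (4,5)='T' (+2 fires, +2 burnt)
Step 3: cell (4,5)='T' (+3 fires, +2 burnt)
Step 4: cell (4,5)='T' (+3 fires, +3 burnt)
Step 5: cell (4,5)='T' (+4 fires, +3 burnt)
Step 6: cell (4,5)='T' (+5 fires, +4 burnt)
Step 7: cell (4,5)='T' (+3 fires, +5 burnt)
Step 8: cell (4,5)='F' (+2 fires, +3 burnt)
  -> target ignites at step 8
Step 9: cell (4,5)='.' (+0 fires, +2 burnt)
  fire out at step 9

8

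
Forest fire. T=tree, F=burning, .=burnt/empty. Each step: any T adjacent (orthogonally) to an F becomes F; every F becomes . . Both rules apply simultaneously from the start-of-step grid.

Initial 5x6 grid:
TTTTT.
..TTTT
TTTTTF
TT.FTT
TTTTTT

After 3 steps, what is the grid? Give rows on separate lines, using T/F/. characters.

Step 1: 6 trees catch fire, 2 burn out
  TTTTT.
  ..TTTF
  TTTFF.
  TT..FF
  TTTFTT
Step 2: 6 trees catch fire, 6 burn out
  TTTTT.
  ..TFF.
  TTF...
  TT....
  TTF.FF
Step 3: 5 trees catch fire, 6 burn out
  TTTFF.
  ..F...
  TF....
  TT....
  TF....

TTTFF.
..F...
TF....
TT....
TF....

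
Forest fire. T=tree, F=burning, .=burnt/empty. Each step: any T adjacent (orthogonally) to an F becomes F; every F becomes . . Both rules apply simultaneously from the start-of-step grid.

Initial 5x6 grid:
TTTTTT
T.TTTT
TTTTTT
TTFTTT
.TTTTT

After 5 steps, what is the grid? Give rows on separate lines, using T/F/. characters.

Step 1: 4 trees catch fire, 1 burn out
  TTTTTT
  T.TTTT
  TTFTTT
  TF.FTT
  .TFTTT
Step 2: 7 trees catch fire, 4 burn out
  TTTTTT
  T.FTTT
  TF.FTT
  F...FT
  .F.FTT
Step 3: 6 trees catch fire, 7 burn out
  TTFTTT
  T..FTT
  F...FT
  .....F
  ....FT
Step 4: 6 trees catch fire, 6 burn out
  TF.FTT
  F...FT
  .....F
  ......
  .....F
Step 5: 3 trees catch fire, 6 burn out
  F...FT
  .....F
  ......
  ......
  ......

F...FT
.....F
......
......
......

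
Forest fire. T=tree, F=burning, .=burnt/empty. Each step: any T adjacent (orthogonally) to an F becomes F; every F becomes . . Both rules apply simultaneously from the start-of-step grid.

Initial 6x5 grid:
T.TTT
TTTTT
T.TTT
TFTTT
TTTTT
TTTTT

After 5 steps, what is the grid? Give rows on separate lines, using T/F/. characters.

Step 1: 3 trees catch fire, 1 burn out
  T.TTT
  TTTTT
  T.TTT
  F.FTT
  TFTTT
  TTTTT
Step 2: 6 trees catch fire, 3 burn out
  T.TTT
  TTTTT
  F.FTT
  ...FT
  F.FTT
  TFTTT
Step 3: 7 trees catch fire, 6 burn out
  T.TTT
  FTFTT
  ...FT
  ....F
  ...FT
  F.FTT
Step 4: 7 trees catch fire, 7 burn out
  F.FTT
  .F.FT
  ....F
  .....
  ....F
  ...FT
Step 5: 3 trees catch fire, 7 burn out
  ...FT
  ....F
  .....
  .....
  .....
  ....F

...FT
....F
.....
.....
.....
....F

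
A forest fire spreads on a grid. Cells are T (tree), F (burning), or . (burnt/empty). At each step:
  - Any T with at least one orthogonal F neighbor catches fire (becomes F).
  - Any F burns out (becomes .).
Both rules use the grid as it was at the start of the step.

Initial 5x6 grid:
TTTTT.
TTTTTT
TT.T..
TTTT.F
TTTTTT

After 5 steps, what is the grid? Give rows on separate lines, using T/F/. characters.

Step 1: 1 trees catch fire, 1 burn out
  TTTTT.
  TTTTTT
  TT.T..
  TTTT..
  TTTTTF
Step 2: 1 trees catch fire, 1 burn out
  TTTTT.
  TTTTTT
  TT.T..
  TTTT..
  TTTTF.
Step 3: 1 trees catch fire, 1 burn out
  TTTTT.
  TTTTTT
  TT.T..
  TTTT..
  TTTF..
Step 4: 2 trees catch fire, 1 burn out
  TTTTT.
  TTTTTT
  TT.T..
  TTTF..
  TTF...
Step 5: 3 trees catch fire, 2 burn out
  TTTTT.
  TTTTTT
  TT.F..
  TTF...
  TF....

TTTTT.
TTTTTT
TT.F..
TTF...
TF....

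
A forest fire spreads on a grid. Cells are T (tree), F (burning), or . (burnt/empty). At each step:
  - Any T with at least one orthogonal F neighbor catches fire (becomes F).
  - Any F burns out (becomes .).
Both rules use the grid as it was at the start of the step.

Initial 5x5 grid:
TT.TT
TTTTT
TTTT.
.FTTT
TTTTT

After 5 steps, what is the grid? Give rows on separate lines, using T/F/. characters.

Step 1: 3 trees catch fire, 1 burn out
  TT.TT
  TTTTT
  TFTT.
  ..FTT
  TFTTT
Step 2: 6 trees catch fire, 3 burn out
  TT.TT
  TFTTT
  F.FT.
  ...FT
  F.FTT
Step 3: 6 trees catch fire, 6 burn out
  TF.TT
  F.FTT
  ...F.
  ....F
  ...FT
Step 4: 3 trees catch fire, 6 burn out
  F..TT
  ...FT
  .....
  .....
  ....F
Step 5: 2 trees catch fire, 3 burn out
  ...FT
  ....F
  .....
  .....
  .....

...FT
....F
.....
.....
.....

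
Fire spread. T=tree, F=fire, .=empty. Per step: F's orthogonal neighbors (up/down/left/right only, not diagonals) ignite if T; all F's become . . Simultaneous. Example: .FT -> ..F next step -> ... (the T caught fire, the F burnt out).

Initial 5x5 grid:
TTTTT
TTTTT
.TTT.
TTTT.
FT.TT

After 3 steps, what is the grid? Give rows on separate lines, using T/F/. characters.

Step 1: 2 trees catch fire, 1 burn out
  TTTTT
  TTTTT
  .TTT.
  FTTT.
  .F.TT
Step 2: 1 trees catch fire, 2 burn out
  TTTTT
  TTTTT
  .TTT.
  .FTT.
  ...TT
Step 3: 2 trees catch fire, 1 burn out
  TTTTT
  TTTTT
  .FTT.
  ..FT.
  ...TT

TTTTT
TTTTT
.FTT.
..FT.
...TT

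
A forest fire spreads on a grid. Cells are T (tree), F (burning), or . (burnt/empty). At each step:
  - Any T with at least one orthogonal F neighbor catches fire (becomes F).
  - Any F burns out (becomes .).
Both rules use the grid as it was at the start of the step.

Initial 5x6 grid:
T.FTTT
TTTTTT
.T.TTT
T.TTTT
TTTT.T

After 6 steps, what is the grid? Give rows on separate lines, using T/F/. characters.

Step 1: 2 trees catch fire, 1 burn out
  T..FTT
  TTFTTT
  .T.TTT
  T.TTTT
  TTTT.T
Step 2: 3 trees catch fire, 2 burn out
  T...FT
  TF.FTT
  .T.TTT
  T.TTTT
  TTTT.T
Step 3: 5 trees catch fire, 3 burn out
  T....F
  F...FT
  .F.FTT
  T.TTTT
  TTTT.T
Step 4: 4 trees catch fire, 5 burn out
  F.....
  .....F
  ....FT
  T.TFTT
  TTTT.T
Step 5: 4 trees catch fire, 4 burn out
  ......
  ......
  .....F
  T.F.FT
  TTTF.T
Step 6: 2 trees catch fire, 4 burn out
  ......
  ......
  ......
  T....F
  TTF..T

......
......
......
T....F
TTF..T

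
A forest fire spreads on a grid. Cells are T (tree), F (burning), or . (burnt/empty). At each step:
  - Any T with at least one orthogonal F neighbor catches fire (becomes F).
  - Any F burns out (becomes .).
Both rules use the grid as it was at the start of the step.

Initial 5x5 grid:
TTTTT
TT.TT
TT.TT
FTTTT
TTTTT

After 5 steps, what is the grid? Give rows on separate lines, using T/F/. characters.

Step 1: 3 trees catch fire, 1 burn out
  TTTTT
  TT.TT
  FT.TT
  .FTTT
  FTTTT
Step 2: 4 trees catch fire, 3 burn out
  TTTTT
  FT.TT
  .F.TT
  ..FTT
  .FTTT
Step 3: 4 trees catch fire, 4 burn out
  FTTTT
  .F.TT
  ...TT
  ...FT
  ..FTT
Step 4: 4 trees catch fire, 4 burn out
  .FTTT
  ...TT
  ...FT
  ....F
  ...FT
Step 5: 4 trees catch fire, 4 burn out
  ..FTT
  ...FT
  ....F
  .....
  ....F

..FTT
...FT
....F
.....
....F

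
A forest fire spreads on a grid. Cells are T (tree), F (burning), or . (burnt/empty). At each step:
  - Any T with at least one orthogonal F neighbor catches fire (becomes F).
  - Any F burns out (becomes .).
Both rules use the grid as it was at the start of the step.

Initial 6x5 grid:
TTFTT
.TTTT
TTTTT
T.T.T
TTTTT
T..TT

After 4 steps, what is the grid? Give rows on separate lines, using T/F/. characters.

Step 1: 3 trees catch fire, 1 burn out
  TF.FT
  .TFTT
  TTTTT
  T.T.T
  TTTTT
  T..TT
Step 2: 5 trees catch fire, 3 burn out
  F...F
  .F.FT
  TTFTT
  T.T.T
  TTTTT
  T..TT
Step 3: 4 trees catch fire, 5 burn out
  .....
  ....F
  TF.FT
  T.F.T
  TTTTT
  T..TT
Step 4: 3 trees catch fire, 4 burn out
  .....
  .....
  F...F
  T...T
  TTFTT
  T..TT

.....
.....
F...F
T...T
TTFTT
T..TT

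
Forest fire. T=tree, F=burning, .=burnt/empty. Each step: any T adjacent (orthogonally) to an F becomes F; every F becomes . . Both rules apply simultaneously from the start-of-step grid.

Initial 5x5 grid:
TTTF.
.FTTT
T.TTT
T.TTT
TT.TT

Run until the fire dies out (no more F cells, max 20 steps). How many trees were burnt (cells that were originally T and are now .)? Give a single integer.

Answer: 14

Derivation:
Step 1: +4 fires, +2 burnt (F count now 4)
Step 2: +4 fires, +4 burnt (F count now 4)
Step 3: +3 fires, +4 burnt (F count now 3)
Step 4: +2 fires, +3 burnt (F count now 2)
Step 5: +1 fires, +2 burnt (F count now 1)
Step 6: +0 fires, +1 burnt (F count now 0)
Fire out after step 6
Initially T: 18, now '.': 21
Total burnt (originally-T cells now '.'): 14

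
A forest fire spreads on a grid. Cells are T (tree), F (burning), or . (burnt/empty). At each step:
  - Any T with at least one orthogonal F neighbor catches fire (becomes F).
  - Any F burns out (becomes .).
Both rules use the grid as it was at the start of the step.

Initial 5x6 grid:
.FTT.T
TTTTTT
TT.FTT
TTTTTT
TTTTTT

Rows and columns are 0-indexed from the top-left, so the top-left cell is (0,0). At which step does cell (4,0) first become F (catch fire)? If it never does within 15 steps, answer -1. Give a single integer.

Step 1: cell (4,0)='T' (+5 fires, +2 burnt)
Step 2: cell (4,0)='T' (+9 fires, +5 burnt)
Step 3: cell (4,0)='T' (+6 fires, +9 burnt)
Step 4: cell (4,0)='T' (+4 fires, +6 burnt)
Step 5: cell (4,0)='F' (+1 fires, +4 burnt)
  -> target ignites at step 5
Step 6: cell (4,0)='.' (+0 fires, +1 burnt)
  fire out at step 6

5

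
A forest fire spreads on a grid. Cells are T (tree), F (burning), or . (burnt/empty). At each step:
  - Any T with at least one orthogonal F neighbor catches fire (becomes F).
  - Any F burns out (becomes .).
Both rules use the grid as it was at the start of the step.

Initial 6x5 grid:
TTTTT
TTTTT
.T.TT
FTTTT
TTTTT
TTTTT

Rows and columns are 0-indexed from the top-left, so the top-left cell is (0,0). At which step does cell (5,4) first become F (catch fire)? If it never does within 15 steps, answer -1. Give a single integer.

Step 1: cell (5,4)='T' (+2 fires, +1 burnt)
Step 2: cell (5,4)='T' (+4 fires, +2 burnt)
Step 3: cell (5,4)='T' (+4 fires, +4 burnt)
Step 4: cell (5,4)='T' (+7 fires, +4 burnt)
Step 5: cell (5,4)='T' (+6 fires, +7 burnt)
Step 6: cell (5,4)='F' (+3 fires, +6 burnt)
  -> target ignites at step 6
Step 7: cell (5,4)='.' (+1 fires, +3 burnt)
Step 8: cell (5,4)='.' (+0 fires, +1 burnt)
  fire out at step 8

6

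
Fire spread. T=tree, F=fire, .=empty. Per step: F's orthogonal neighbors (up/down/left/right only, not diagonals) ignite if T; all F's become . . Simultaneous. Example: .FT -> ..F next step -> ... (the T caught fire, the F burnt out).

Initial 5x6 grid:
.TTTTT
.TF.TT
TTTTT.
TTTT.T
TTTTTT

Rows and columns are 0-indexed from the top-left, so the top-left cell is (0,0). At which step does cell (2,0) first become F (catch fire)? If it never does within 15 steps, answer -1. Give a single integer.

Step 1: cell (2,0)='T' (+3 fires, +1 burnt)
Step 2: cell (2,0)='T' (+5 fires, +3 burnt)
Step 3: cell (2,0)='F' (+6 fires, +5 burnt)
  -> target ignites at step 3
Step 4: cell (2,0)='.' (+5 fires, +6 burnt)
Step 5: cell (2,0)='.' (+3 fires, +5 burnt)
Step 6: cell (2,0)='.' (+1 fires, +3 burnt)
Step 7: cell (2,0)='.' (+1 fires, +1 burnt)
Step 8: cell (2,0)='.' (+0 fires, +1 burnt)
  fire out at step 8

3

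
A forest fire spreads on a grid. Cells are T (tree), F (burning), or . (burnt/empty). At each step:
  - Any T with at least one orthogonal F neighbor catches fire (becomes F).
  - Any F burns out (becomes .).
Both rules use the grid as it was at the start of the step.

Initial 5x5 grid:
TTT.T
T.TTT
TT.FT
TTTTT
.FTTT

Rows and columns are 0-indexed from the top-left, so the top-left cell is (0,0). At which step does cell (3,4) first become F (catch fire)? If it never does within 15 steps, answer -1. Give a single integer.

Step 1: cell (3,4)='T' (+5 fires, +2 burnt)
Step 2: cell (3,4)='F' (+7 fires, +5 burnt)
  -> target ignites at step 2
Step 3: cell (3,4)='.' (+4 fires, +7 burnt)
Step 4: cell (3,4)='.' (+2 fires, +4 burnt)
Step 5: cell (3,4)='.' (+1 fires, +2 burnt)
Step 6: cell (3,4)='.' (+0 fires, +1 burnt)
  fire out at step 6

2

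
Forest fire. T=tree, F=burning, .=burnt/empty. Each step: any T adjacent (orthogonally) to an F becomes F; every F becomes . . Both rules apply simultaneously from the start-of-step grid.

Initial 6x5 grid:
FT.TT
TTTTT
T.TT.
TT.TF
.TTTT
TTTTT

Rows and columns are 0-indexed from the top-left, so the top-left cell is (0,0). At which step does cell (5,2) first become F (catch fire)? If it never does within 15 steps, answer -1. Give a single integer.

Step 1: cell (5,2)='T' (+4 fires, +2 burnt)
Step 2: cell (5,2)='T' (+5 fires, +4 burnt)
Step 3: cell (5,2)='T' (+6 fires, +5 burnt)
Step 4: cell (5,2)='F' (+5 fires, +6 burnt)
  -> target ignites at step 4
Step 5: cell (5,2)='.' (+2 fires, +5 burnt)
Step 6: cell (5,2)='.' (+1 fires, +2 burnt)
Step 7: cell (5,2)='.' (+0 fires, +1 burnt)
  fire out at step 7

4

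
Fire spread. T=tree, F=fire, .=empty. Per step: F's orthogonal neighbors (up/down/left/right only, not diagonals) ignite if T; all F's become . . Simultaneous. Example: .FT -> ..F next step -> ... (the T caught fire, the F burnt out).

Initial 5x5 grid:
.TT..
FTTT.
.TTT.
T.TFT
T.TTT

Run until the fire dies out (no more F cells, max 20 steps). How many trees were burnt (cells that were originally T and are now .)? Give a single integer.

Step 1: +5 fires, +2 burnt (F count now 5)
Step 2: +7 fires, +5 burnt (F count now 7)
Step 3: +1 fires, +7 burnt (F count now 1)
Step 4: +0 fires, +1 burnt (F count now 0)
Fire out after step 4
Initially T: 15, now '.': 23
Total burnt (originally-T cells now '.'): 13

Answer: 13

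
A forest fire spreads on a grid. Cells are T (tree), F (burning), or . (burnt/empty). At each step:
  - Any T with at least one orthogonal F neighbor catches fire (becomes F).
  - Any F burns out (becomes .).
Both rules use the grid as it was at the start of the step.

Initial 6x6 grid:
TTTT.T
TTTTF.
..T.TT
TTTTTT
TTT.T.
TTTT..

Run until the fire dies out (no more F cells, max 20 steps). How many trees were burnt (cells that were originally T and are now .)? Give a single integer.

Step 1: +2 fires, +1 burnt (F count now 2)
Step 2: +4 fires, +2 burnt (F count now 4)
Step 3: +6 fires, +4 burnt (F count now 6)
Step 4: +3 fires, +6 burnt (F count now 3)
Step 5: +3 fires, +3 burnt (F count now 3)
Step 6: +3 fires, +3 burnt (F count now 3)
Step 7: +3 fires, +3 burnt (F count now 3)
Step 8: +1 fires, +3 burnt (F count now 1)
Step 9: +0 fires, +1 burnt (F count now 0)
Fire out after step 9
Initially T: 26, now '.': 35
Total burnt (originally-T cells now '.'): 25

Answer: 25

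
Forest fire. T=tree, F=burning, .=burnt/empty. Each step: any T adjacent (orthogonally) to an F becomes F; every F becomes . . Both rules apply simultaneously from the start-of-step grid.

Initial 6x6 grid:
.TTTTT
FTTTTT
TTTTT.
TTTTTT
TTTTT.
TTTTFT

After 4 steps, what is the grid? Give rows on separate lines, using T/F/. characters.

Step 1: 5 trees catch fire, 2 burn out
  .TTTTT
  .FTTTT
  FTTTT.
  TTTTTT
  TTTTF.
  TTTF.F
Step 2: 7 trees catch fire, 5 burn out
  .FTTTT
  ..FTTT
  .FTTT.
  FTTTFT
  TTTF..
  TTF...
Step 3: 10 trees catch fire, 7 burn out
  ..FTTT
  ...FTT
  ..FTF.
  .FTF.F
  FTF...
  TF....
Step 4: 6 trees catch fire, 10 burn out
  ...FTT
  ....FT
  ...F..
  ..F...
  .F....
  F.....

...FTT
....FT
...F..
..F...
.F....
F.....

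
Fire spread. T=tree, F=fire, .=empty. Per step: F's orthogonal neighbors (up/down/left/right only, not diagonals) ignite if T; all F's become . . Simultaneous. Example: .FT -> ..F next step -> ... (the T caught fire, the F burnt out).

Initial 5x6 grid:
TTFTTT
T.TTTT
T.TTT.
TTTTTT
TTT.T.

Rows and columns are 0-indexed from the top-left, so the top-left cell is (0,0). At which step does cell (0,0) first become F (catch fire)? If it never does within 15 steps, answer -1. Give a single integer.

Step 1: cell (0,0)='T' (+3 fires, +1 burnt)
Step 2: cell (0,0)='F' (+4 fires, +3 burnt)
  -> target ignites at step 2
Step 3: cell (0,0)='.' (+5 fires, +4 burnt)
Step 4: cell (0,0)='.' (+6 fires, +5 burnt)
Step 5: cell (0,0)='.' (+3 fires, +6 burnt)
Step 6: cell (0,0)='.' (+3 fires, +3 burnt)
Step 7: cell (0,0)='.' (+0 fires, +3 burnt)
  fire out at step 7

2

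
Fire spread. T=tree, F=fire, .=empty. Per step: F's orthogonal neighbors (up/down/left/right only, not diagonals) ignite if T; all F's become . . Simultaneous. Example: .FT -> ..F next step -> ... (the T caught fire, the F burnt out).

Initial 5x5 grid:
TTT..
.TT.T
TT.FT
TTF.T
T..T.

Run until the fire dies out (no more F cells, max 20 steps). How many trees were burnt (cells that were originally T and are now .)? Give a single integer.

Answer: 13

Derivation:
Step 1: +2 fires, +2 burnt (F count now 2)
Step 2: +4 fires, +2 burnt (F count now 4)
Step 3: +3 fires, +4 burnt (F count now 3)
Step 4: +2 fires, +3 burnt (F count now 2)
Step 5: +2 fires, +2 burnt (F count now 2)
Step 6: +0 fires, +2 burnt (F count now 0)
Fire out after step 6
Initially T: 14, now '.': 24
Total burnt (originally-T cells now '.'): 13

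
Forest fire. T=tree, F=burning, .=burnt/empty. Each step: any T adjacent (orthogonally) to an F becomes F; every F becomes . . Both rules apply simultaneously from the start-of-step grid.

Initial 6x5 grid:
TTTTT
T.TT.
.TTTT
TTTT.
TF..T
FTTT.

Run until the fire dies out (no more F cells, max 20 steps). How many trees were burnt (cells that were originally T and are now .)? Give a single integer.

Answer: 20

Derivation:
Step 1: +3 fires, +2 burnt (F count now 3)
Step 2: +4 fires, +3 burnt (F count now 4)
Step 3: +3 fires, +4 burnt (F count now 3)
Step 4: +2 fires, +3 burnt (F count now 2)
Step 5: +3 fires, +2 burnt (F count now 3)
Step 6: +2 fires, +3 burnt (F count now 2)
Step 7: +2 fires, +2 burnt (F count now 2)
Step 8: +1 fires, +2 burnt (F count now 1)
Step 9: +0 fires, +1 burnt (F count now 0)
Fire out after step 9
Initially T: 21, now '.': 29
Total burnt (originally-T cells now '.'): 20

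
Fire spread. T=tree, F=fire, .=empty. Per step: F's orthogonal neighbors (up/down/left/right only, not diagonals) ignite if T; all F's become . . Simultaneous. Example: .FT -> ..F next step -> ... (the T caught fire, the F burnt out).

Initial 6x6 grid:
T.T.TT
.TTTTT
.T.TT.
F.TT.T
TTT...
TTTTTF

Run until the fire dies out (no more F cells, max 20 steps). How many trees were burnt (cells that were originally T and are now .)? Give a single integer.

Answer: 21

Derivation:
Step 1: +2 fires, +2 burnt (F count now 2)
Step 2: +3 fires, +2 burnt (F count now 3)
Step 3: +3 fires, +3 burnt (F count now 3)
Step 4: +1 fires, +3 burnt (F count now 1)
Step 5: +1 fires, +1 burnt (F count now 1)
Step 6: +1 fires, +1 burnt (F count now 1)
Step 7: +2 fires, +1 burnt (F count now 2)
Step 8: +2 fires, +2 burnt (F count now 2)
Step 9: +4 fires, +2 burnt (F count now 4)
Step 10: +2 fires, +4 burnt (F count now 2)
Step 11: +0 fires, +2 burnt (F count now 0)
Fire out after step 11
Initially T: 23, now '.': 34
Total burnt (originally-T cells now '.'): 21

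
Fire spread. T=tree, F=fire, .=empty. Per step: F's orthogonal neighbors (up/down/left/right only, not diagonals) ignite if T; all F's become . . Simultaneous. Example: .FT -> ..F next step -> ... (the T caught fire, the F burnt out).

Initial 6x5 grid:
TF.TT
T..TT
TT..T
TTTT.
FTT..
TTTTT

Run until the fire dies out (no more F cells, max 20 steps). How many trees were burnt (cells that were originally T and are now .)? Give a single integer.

Step 1: +4 fires, +2 burnt (F count now 4)
Step 2: +5 fires, +4 burnt (F count now 5)
Step 3: +3 fires, +5 burnt (F count now 3)
Step 4: +2 fires, +3 burnt (F count now 2)
Step 5: +1 fires, +2 burnt (F count now 1)
Step 6: +0 fires, +1 burnt (F count now 0)
Fire out after step 6
Initially T: 20, now '.': 25
Total burnt (originally-T cells now '.'): 15

Answer: 15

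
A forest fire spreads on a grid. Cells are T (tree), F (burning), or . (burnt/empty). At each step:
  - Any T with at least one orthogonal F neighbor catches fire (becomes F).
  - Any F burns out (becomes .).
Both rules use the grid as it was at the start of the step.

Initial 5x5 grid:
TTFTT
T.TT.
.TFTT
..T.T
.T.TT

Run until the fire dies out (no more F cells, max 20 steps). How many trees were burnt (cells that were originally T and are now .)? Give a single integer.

Step 1: +6 fires, +2 burnt (F count now 6)
Step 2: +4 fires, +6 burnt (F count now 4)
Step 3: +2 fires, +4 burnt (F count now 2)
Step 4: +1 fires, +2 burnt (F count now 1)
Step 5: +1 fires, +1 burnt (F count now 1)
Step 6: +0 fires, +1 burnt (F count now 0)
Fire out after step 6
Initially T: 15, now '.': 24
Total burnt (originally-T cells now '.'): 14

Answer: 14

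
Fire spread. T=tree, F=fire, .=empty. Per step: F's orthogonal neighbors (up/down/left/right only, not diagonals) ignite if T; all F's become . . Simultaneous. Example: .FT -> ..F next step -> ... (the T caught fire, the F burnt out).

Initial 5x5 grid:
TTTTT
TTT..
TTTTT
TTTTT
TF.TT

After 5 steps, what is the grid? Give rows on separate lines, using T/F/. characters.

Step 1: 2 trees catch fire, 1 burn out
  TTTTT
  TTT..
  TTTTT
  TFTTT
  F..TT
Step 2: 3 trees catch fire, 2 burn out
  TTTTT
  TTT..
  TFTTT
  F.FTT
  ...TT
Step 3: 4 trees catch fire, 3 burn out
  TTTTT
  TFT..
  F.FTT
  ...FT
  ...TT
Step 4: 6 trees catch fire, 4 burn out
  TFTTT
  F.F..
  ...FT
  ....F
  ...FT
Step 5: 4 trees catch fire, 6 burn out
  F.FTT
  .....
  ....F
  .....
  ....F

F.FTT
.....
....F
.....
....F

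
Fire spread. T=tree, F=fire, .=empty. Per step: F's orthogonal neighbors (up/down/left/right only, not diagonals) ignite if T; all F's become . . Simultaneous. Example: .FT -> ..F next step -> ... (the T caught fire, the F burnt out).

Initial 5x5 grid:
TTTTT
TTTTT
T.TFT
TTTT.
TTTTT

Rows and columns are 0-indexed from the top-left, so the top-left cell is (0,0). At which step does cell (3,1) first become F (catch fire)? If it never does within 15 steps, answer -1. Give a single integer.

Step 1: cell (3,1)='T' (+4 fires, +1 burnt)
Step 2: cell (3,1)='T' (+5 fires, +4 burnt)
Step 3: cell (3,1)='F' (+6 fires, +5 burnt)
  -> target ignites at step 3
Step 4: cell (3,1)='.' (+4 fires, +6 burnt)
Step 5: cell (3,1)='.' (+3 fires, +4 burnt)
Step 6: cell (3,1)='.' (+0 fires, +3 burnt)
  fire out at step 6

3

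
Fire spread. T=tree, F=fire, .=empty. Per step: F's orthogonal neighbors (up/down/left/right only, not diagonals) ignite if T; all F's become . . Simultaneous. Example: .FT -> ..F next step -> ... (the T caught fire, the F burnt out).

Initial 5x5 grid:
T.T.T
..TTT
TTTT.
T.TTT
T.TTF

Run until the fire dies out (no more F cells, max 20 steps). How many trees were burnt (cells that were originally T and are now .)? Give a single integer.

Step 1: +2 fires, +1 burnt (F count now 2)
Step 2: +2 fires, +2 burnt (F count now 2)
Step 3: +2 fires, +2 burnt (F count now 2)
Step 4: +2 fires, +2 burnt (F count now 2)
Step 5: +3 fires, +2 burnt (F count now 3)
Step 6: +3 fires, +3 burnt (F count now 3)
Step 7: +1 fires, +3 burnt (F count now 1)
Step 8: +1 fires, +1 burnt (F count now 1)
Step 9: +0 fires, +1 burnt (F count now 0)
Fire out after step 9
Initially T: 17, now '.': 24
Total burnt (originally-T cells now '.'): 16

Answer: 16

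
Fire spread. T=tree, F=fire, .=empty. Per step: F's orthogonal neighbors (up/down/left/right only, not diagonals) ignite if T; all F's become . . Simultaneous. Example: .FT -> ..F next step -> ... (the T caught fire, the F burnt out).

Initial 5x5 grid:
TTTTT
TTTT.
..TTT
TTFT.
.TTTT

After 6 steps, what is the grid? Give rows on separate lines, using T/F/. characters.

Step 1: 4 trees catch fire, 1 burn out
  TTTTT
  TTTT.
  ..FTT
  TF.F.
  .TFTT
Step 2: 5 trees catch fire, 4 burn out
  TTTTT
  TTFT.
  ...FT
  F....
  .F.FT
Step 3: 5 trees catch fire, 5 burn out
  TTFTT
  TF.F.
  ....F
  .....
  ....F
Step 4: 3 trees catch fire, 5 burn out
  TF.FT
  F....
  .....
  .....
  .....
Step 5: 2 trees catch fire, 3 burn out
  F...F
  .....
  .....
  .....
  .....
Step 6: 0 trees catch fire, 2 burn out
  .....
  .....
  .....
  .....
  .....

.....
.....
.....
.....
.....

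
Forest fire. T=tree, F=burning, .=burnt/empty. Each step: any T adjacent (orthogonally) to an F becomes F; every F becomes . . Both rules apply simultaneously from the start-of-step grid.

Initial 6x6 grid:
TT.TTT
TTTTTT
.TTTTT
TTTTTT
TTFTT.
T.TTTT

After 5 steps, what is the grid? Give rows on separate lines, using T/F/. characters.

Step 1: 4 trees catch fire, 1 burn out
  TT.TTT
  TTTTTT
  .TTTTT
  TTFTTT
  TF.FT.
  T.FTTT
Step 2: 6 trees catch fire, 4 burn out
  TT.TTT
  TTTTTT
  .TFTTT
  TF.FTT
  F...F.
  T..FTT
Step 3: 7 trees catch fire, 6 burn out
  TT.TTT
  TTFTTT
  .F.FTT
  F...FT
  ......
  F...FT
Step 4: 5 trees catch fire, 7 burn out
  TT.TTT
  TF.FTT
  ....FT
  .....F
  ......
  .....F
Step 5: 5 trees catch fire, 5 burn out
  TF.FTT
  F...FT
  .....F
  ......
  ......
  ......

TF.FTT
F...FT
.....F
......
......
......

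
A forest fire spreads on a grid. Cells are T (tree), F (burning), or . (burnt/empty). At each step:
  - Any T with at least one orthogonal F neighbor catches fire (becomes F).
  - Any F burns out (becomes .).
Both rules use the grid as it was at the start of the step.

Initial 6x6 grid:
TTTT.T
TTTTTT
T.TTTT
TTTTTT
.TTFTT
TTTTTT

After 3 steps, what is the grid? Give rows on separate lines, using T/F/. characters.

Step 1: 4 trees catch fire, 1 burn out
  TTTT.T
  TTTTTT
  T.TTTT
  TTTFTT
  .TF.FT
  TTTFTT
Step 2: 7 trees catch fire, 4 burn out
  TTTT.T
  TTTTTT
  T.TFTT
  TTF.FT
  .F...F
  TTF.FT
Step 3: 7 trees catch fire, 7 burn out
  TTTT.T
  TTTFTT
  T.F.FT
  TF...F
  ......
  TF...F

TTTT.T
TTTFTT
T.F.FT
TF...F
......
TF...F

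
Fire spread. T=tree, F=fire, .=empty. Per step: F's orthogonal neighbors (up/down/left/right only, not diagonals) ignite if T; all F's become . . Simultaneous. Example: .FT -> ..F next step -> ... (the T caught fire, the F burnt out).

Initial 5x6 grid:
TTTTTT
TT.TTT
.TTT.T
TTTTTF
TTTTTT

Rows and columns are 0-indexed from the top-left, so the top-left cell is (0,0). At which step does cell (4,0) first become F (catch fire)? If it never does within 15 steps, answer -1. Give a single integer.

Step 1: cell (4,0)='T' (+3 fires, +1 burnt)
Step 2: cell (4,0)='T' (+3 fires, +3 burnt)
Step 3: cell (4,0)='T' (+5 fires, +3 burnt)
Step 4: cell (4,0)='T' (+5 fires, +5 burnt)
Step 5: cell (4,0)='T' (+4 fires, +5 burnt)
Step 6: cell (4,0)='F' (+3 fires, +4 burnt)
  -> target ignites at step 6
Step 7: cell (4,0)='.' (+2 fires, +3 burnt)
Step 8: cell (4,0)='.' (+1 fires, +2 burnt)
Step 9: cell (4,0)='.' (+0 fires, +1 burnt)
  fire out at step 9

6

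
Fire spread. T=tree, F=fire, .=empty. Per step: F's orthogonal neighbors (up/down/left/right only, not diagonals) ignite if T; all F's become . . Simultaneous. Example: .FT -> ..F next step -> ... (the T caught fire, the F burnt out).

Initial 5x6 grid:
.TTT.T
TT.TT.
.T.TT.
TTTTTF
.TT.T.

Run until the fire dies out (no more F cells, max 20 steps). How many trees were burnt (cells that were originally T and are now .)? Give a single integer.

Step 1: +1 fires, +1 burnt (F count now 1)
Step 2: +3 fires, +1 burnt (F count now 3)
Step 3: +3 fires, +3 burnt (F count now 3)
Step 4: +3 fires, +3 burnt (F count now 3)
Step 5: +4 fires, +3 burnt (F count now 4)
Step 6: +2 fires, +4 burnt (F count now 2)
Step 7: +2 fires, +2 burnt (F count now 2)
Step 8: +0 fires, +2 burnt (F count now 0)
Fire out after step 8
Initially T: 19, now '.': 29
Total burnt (originally-T cells now '.'): 18

Answer: 18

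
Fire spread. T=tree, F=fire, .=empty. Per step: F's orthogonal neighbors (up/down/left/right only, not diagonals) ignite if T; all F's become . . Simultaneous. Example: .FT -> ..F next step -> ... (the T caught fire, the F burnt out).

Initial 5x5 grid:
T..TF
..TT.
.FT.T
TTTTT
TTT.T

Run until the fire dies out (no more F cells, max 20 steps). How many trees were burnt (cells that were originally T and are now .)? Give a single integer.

Answer: 14

Derivation:
Step 1: +3 fires, +2 burnt (F count now 3)
Step 2: +5 fires, +3 burnt (F count now 5)
Step 3: +3 fires, +5 burnt (F count now 3)
Step 4: +1 fires, +3 burnt (F count now 1)
Step 5: +2 fires, +1 burnt (F count now 2)
Step 6: +0 fires, +2 burnt (F count now 0)
Fire out after step 6
Initially T: 15, now '.': 24
Total burnt (originally-T cells now '.'): 14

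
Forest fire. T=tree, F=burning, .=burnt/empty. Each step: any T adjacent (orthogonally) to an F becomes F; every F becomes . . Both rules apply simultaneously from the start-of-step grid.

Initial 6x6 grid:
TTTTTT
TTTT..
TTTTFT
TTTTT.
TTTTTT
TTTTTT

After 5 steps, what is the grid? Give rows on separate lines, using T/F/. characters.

Step 1: 3 trees catch fire, 1 burn out
  TTTTTT
  TTTT..
  TTTF.F
  TTTTF.
  TTTTTT
  TTTTTT
Step 2: 4 trees catch fire, 3 burn out
  TTTTTT
  TTTF..
  TTF...
  TTTF..
  TTTTFT
  TTTTTT
Step 3: 7 trees catch fire, 4 burn out
  TTTFTT
  TTF...
  TF....
  TTF...
  TTTF.F
  TTTTFT
Step 4: 8 trees catch fire, 7 burn out
  TTF.FT
  TF....
  F.....
  TF....
  TTF...
  TTTF.F
Step 5: 6 trees catch fire, 8 burn out
  TF...F
  F.....
  ......
  F.....
  TF....
  TTF...

TF...F
F.....
......
F.....
TF....
TTF...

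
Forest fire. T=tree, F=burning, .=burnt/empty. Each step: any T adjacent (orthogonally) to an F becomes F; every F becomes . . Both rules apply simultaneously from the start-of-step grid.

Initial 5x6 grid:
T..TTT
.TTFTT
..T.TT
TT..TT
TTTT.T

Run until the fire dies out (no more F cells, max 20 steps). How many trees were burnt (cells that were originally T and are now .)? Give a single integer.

Step 1: +3 fires, +1 burnt (F count now 3)
Step 2: +5 fires, +3 burnt (F count now 5)
Step 3: +3 fires, +5 burnt (F count now 3)
Step 4: +1 fires, +3 burnt (F count now 1)
Step 5: +1 fires, +1 burnt (F count now 1)
Step 6: +0 fires, +1 burnt (F count now 0)
Fire out after step 6
Initially T: 20, now '.': 23
Total burnt (originally-T cells now '.'): 13

Answer: 13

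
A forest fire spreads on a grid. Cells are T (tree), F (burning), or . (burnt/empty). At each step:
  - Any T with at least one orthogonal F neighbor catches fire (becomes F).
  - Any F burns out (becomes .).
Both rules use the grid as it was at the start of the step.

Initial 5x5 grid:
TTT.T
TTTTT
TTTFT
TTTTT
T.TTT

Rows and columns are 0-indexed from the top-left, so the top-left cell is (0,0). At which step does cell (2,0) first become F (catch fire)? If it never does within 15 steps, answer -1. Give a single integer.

Step 1: cell (2,0)='T' (+4 fires, +1 burnt)
Step 2: cell (2,0)='T' (+6 fires, +4 burnt)
Step 3: cell (2,0)='F' (+7 fires, +6 burnt)
  -> target ignites at step 3
Step 4: cell (2,0)='.' (+3 fires, +7 burnt)
Step 5: cell (2,0)='.' (+2 fires, +3 burnt)
Step 6: cell (2,0)='.' (+0 fires, +2 burnt)
  fire out at step 6

3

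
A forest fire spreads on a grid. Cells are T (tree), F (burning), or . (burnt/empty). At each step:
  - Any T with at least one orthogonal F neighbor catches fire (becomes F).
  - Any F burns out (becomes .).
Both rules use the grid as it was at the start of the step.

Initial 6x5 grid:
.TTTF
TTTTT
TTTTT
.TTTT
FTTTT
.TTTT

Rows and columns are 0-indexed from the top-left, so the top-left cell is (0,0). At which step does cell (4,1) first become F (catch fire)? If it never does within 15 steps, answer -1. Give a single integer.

Step 1: cell (4,1)='F' (+3 fires, +2 burnt)
  -> target ignites at step 1
Step 2: cell (4,1)='.' (+6 fires, +3 burnt)
Step 3: cell (4,1)='.' (+8 fires, +6 burnt)
Step 4: cell (4,1)='.' (+6 fires, +8 burnt)
Step 5: cell (4,1)='.' (+2 fires, +6 burnt)
Step 6: cell (4,1)='.' (+0 fires, +2 burnt)
  fire out at step 6

1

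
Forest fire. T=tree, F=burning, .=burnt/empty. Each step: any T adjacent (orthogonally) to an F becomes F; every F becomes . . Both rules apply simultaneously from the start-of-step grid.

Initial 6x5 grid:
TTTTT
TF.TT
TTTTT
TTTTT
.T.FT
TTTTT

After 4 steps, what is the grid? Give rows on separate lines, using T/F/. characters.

Step 1: 6 trees catch fire, 2 burn out
  TFTTT
  F..TT
  TFTTT
  TTTFT
  .T..F
  TTTFT
Step 2: 10 trees catch fire, 6 burn out
  F.FTT
  ...TT
  F.FFT
  TFF.F
  .T...
  TTF.F
Step 3: 6 trees catch fire, 10 burn out
  ...FT
  ...FT
  ....F
  F....
  .F...
  TF...
Step 4: 3 trees catch fire, 6 burn out
  ....F
  ....F
  .....
  .....
  .....
  F....

....F
....F
.....
.....
.....
F....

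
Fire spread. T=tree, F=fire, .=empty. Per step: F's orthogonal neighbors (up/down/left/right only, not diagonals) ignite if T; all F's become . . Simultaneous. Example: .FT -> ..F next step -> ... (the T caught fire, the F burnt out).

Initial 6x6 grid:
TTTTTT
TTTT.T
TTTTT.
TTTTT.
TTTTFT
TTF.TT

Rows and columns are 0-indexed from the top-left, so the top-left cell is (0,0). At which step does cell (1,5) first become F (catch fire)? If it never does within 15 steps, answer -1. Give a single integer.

Step 1: cell (1,5)='T' (+6 fires, +2 burnt)
Step 2: cell (1,5)='T' (+6 fires, +6 burnt)
Step 3: cell (1,5)='T' (+4 fires, +6 burnt)
Step 4: cell (1,5)='T' (+4 fires, +4 burnt)
Step 5: cell (1,5)='T' (+4 fires, +4 burnt)
Step 6: cell (1,5)='T' (+3 fires, +4 burnt)
Step 7: cell (1,5)='T' (+2 fires, +3 burnt)
Step 8: cell (1,5)='F' (+1 fires, +2 burnt)
  -> target ignites at step 8
Step 9: cell (1,5)='.' (+0 fires, +1 burnt)
  fire out at step 9

8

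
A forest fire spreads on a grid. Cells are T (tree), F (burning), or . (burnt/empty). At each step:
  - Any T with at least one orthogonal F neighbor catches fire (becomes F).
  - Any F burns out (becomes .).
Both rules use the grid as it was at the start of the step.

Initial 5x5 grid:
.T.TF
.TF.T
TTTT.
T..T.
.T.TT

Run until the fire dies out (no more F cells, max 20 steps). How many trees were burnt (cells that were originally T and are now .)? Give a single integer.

Step 1: +4 fires, +2 burnt (F count now 4)
Step 2: +3 fires, +4 burnt (F count now 3)
Step 3: +2 fires, +3 burnt (F count now 2)
Step 4: +2 fires, +2 burnt (F count now 2)
Step 5: +1 fires, +2 burnt (F count now 1)
Step 6: +0 fires, +1 burnt (F count now 0)
Fire out after step 6
Initially T: 13, now '.': 24
Total burnt (originally-T cells now '.'): 12

Answer: 12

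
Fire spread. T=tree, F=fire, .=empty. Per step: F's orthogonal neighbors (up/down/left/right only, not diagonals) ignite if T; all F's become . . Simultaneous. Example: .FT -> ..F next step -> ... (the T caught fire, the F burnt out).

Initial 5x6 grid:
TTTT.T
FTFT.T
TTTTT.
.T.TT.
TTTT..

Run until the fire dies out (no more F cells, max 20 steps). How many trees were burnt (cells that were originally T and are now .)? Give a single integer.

Answer: 18

Derivation:
Step 1: +6 fires, +2 burnt (F count now 6)
Step 2: +4 fires, +6 burnt (F count now 4)
Step 3: +3 fires, +4 burnt (F count now 3)
Step 4: +3 fires, +3 burnt (F count now 3)
Step 5: +2 fires, +3 burnt (F count now 2)
Step 6: +0 fires, +2 burnt (F count now 0)
Fire out after step 6
Initially T: 20, now '.': 28
Total burnt (originally-T cells now '.'): 18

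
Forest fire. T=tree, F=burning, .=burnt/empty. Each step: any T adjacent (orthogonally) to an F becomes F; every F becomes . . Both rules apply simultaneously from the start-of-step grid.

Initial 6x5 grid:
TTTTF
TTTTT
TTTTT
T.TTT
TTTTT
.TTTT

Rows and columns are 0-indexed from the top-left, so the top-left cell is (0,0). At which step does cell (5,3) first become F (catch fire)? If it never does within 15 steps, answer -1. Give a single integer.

Step 1: cell (5,3)='T' (+2 fires, +1 burnt)
Step 2: cell (5,3)='T' (+3 fires, +2 burnt)
Step 3: cell (5,3)='T' (+4 fires, +3 burnt)
Step 4: cell (5,3)='T' (+5 fires, +4 burnt)
Step 5: cell (5,3)='T' (+5 fires, +5 burnt)
Step 6: cell (5,3)='F' (+3 fires, +5 burnt)
  -> target ignites at step 6
Step 7: cell (5,3)='.' (+3 fires, +3 burnt)
Step 8: cell (5,3)='.' (+2 fires, +3 burnt)
Step 9: cell (5,3)='.' (+0 fires, +2 burnt)
  fire out at step 9

6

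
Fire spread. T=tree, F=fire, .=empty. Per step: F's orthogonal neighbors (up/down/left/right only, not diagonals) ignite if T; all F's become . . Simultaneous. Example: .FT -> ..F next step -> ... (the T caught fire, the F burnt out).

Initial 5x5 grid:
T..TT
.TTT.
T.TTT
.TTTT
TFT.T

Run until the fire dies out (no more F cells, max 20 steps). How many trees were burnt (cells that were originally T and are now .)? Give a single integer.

Step 1: +3 fires, +1 burnt (F count now 3)
Step 2: +1 fires, +3 burnt (F count now 1)
Step 3: +2 fires, +1 burnt (F count now 2)
Step 4: +3 fires, +2 burnt (F count now 3)
Step 5: +4 fires, +3 burnt (F count now 4)
Step 6: +1 fires, +4 burnt (F count now 1)
Step 7: +1 fires, +1 burnt (F count now 1)
Step 8: +0 fires, +1 burnt (F count now 0)
Fire out after step 8
Initially T: 17, now '.': 23
Total burnt (originally-T cells now '.'): 15

Answer: 15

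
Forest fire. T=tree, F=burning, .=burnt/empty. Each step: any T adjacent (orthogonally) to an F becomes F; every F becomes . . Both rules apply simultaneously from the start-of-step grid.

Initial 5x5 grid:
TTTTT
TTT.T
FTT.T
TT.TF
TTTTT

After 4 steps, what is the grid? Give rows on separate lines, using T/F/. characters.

Step 1: 6 trees catch fire, 2 burn out
  TTTTT
  FTT.T
  .FT.F
  FT.F.
  TTTTF
Step 2: 7 trees catch fire, 6 burn out
  FTTTT
  .FT.F
  ..F..
  .F...
  FTTF.
Step 3: 5 trees catch fire, 7 burn out
  .FTTF
  ..F..
  .....
  .....
  .FF..
Step 4: 2 trees catch fire, 5 burn out
  ..FF.
  .....
  .....
  .....
  .....

..FF.
.....
.....
.....
.....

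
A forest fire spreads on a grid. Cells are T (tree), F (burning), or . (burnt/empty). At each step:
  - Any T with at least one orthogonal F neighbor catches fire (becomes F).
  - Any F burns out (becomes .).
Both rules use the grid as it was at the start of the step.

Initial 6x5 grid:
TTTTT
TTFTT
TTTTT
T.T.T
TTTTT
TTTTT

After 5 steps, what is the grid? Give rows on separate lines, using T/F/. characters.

Step 1: 4 trees catch fire, 1 burn out
  TTFTT
  TF.FT
  TTFTT
  T.T.T
  TTTTT
  TTTTT
Step 2: 7 trees catch fire, 4 burn out
  TF.FT
  F...F
  TF.FT
  T.F.T
  TTTTT
  TTTTT
Step 3: 5 trees catch fire, 7 burn out
  F...F
  .....
  F...F
  T...T
  TTFTT
  TTTTT
Step 4: 5 trees catch fire, 5 burn out
  .....
  .....
  .....
  F...F
  TF.FT
  TTFTT
Step 5: 4 trees catch fire, 5 burn out
  .....
  .....
  .....
  .....
  F...F
  TF.FT

.....
.....
.....
.....
F...F
TF.FT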